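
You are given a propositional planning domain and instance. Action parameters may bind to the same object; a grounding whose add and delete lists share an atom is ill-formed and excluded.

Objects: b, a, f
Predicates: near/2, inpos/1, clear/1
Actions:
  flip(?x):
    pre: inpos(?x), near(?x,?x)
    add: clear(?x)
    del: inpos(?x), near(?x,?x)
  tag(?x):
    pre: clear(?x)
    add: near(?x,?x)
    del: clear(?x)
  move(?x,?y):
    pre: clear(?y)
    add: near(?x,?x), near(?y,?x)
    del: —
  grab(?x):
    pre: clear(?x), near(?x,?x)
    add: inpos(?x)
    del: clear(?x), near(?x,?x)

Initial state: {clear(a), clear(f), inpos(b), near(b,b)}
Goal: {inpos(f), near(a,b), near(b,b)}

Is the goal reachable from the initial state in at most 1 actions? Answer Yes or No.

1. move(b,a)  →  {clear(a), clear(f), inpos(b), near(a,b), near(b,b)}
2. move(f,a)  →  {clear(a), clear(f), inpos(b), near(a,b), near(a,f), near(b,b), near(f,f)}
3. grab(f)  →  {clear(a), inpos(b), inpos(f), near(a,b), near(a,f), near(b,b)}
optimal plan length = 3; 3 > 1

No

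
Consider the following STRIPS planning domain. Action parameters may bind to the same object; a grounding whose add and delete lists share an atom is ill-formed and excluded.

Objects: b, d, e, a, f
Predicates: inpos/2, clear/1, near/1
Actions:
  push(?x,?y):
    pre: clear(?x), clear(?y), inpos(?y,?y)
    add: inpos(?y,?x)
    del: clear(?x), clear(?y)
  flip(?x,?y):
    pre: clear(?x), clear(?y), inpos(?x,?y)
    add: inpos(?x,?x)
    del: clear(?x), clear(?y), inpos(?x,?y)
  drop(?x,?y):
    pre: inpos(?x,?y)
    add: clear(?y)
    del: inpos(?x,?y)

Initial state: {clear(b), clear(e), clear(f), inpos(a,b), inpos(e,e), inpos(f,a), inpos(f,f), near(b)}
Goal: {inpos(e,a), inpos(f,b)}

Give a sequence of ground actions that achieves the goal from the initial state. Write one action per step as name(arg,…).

push(b,f); drop(f,a); push(a,e)

1. push(b,f)  →  {clear(e), inpos(a,b), inpos(e,e), inpos(f,a), inpos(f,b), inpos(f,f), near(b)}
2. drop(f,a)  →  {clear(a), clear(e), inpos(a,b), inpos(e,e), inpos(f,b), inpos(f,f), near(b)}
3. push(a,e)  →  {inpos(a,b), inpos(e,a), inpos(e,e), inpos(f,b), inpos(f,f), near(b)}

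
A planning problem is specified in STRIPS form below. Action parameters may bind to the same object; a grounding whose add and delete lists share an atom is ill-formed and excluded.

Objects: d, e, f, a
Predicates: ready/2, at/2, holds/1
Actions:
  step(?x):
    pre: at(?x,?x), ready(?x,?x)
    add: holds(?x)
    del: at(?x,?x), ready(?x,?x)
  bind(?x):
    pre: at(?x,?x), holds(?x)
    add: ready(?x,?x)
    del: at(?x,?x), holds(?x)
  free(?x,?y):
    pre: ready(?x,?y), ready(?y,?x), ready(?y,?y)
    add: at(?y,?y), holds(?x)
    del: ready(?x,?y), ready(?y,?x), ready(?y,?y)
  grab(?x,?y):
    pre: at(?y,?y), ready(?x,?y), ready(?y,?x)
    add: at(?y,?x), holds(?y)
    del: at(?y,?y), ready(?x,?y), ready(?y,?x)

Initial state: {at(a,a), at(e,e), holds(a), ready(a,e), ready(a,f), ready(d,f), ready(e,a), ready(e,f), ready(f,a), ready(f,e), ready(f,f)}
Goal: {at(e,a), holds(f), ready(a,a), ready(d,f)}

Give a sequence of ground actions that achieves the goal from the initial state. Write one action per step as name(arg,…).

bind(a); free(f,f); grab(a,e)

1. bind(a)  →  {at(e,e), ready(a,a), ready(a,e), ready(a,f), ready(d,f), ready(e,a), ready(e,f), ready(f,a), ready(f,e), ready(f,f)}
2. free(f,f)  →  {at(e,e), at(f,f), holds(f), ready(a,a), ready(a,e), ready(a,f), ready(d,f), ready(e,a), ready(e,f), ready(f,a), ready(f,e)}
3. grab(a,e)  →  {at(e,a), at(f,f), holds(e), holds(f), ready(a,a), ready(a,f), ready(d,f), ready(e,f), ready(f,a), ready(f,e)}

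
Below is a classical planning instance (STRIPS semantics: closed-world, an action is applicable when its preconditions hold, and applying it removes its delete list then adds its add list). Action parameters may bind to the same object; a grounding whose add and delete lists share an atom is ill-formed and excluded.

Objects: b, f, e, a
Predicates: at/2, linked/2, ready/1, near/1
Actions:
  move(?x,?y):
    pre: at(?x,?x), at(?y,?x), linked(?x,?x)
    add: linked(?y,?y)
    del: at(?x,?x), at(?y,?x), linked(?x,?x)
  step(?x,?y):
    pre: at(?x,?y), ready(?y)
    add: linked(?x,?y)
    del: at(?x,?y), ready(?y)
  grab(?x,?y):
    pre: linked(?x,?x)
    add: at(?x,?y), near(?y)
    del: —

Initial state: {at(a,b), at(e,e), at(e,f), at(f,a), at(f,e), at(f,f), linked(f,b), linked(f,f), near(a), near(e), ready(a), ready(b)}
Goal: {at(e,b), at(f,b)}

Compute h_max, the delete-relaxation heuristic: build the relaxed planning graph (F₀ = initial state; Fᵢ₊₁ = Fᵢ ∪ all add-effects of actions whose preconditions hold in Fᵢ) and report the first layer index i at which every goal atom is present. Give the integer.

2

F0 = init (12 atoms)
F1 = F0 ∪ {at(f,b), linked(a,b), linked(e,e), linked(f,a), near(b), near(f)}  (18 atoms)
F2 = F1 ∪ {at(e,a), at(e,b)}  (20 atoms)
goal ⊆ F2  ⇒  h_max = 2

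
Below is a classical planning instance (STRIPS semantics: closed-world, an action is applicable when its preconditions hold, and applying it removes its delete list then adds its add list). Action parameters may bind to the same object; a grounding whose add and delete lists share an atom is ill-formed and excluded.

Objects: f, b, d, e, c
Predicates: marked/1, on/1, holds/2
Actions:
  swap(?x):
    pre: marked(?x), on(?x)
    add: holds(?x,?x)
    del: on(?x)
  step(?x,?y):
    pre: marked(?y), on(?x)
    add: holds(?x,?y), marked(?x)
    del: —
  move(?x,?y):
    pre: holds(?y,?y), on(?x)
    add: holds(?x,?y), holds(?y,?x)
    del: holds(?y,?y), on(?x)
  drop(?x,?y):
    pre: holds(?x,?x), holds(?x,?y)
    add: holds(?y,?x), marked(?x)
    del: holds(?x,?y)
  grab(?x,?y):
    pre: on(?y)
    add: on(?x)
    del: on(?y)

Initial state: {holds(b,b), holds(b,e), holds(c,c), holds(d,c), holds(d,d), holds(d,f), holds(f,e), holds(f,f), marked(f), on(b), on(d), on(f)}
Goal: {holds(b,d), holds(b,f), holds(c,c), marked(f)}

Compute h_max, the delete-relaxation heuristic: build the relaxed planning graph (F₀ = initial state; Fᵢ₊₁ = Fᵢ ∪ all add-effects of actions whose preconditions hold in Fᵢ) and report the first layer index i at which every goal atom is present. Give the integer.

1

F0 = init (12 atoms)
F1 = F0 ∪ {holds(b,c), holds(b,d), holds(b,f), holds(c,b), holds(c,d), holds(c,f), holds(d,b), holds(e,b), holds(e,f), holds(f,b), holds(f,c), holds(f,d), marked(b), marked(d), on(c), on(e)}  (28 atoms)
goal ⊆ F1  ⇒  h_max = 1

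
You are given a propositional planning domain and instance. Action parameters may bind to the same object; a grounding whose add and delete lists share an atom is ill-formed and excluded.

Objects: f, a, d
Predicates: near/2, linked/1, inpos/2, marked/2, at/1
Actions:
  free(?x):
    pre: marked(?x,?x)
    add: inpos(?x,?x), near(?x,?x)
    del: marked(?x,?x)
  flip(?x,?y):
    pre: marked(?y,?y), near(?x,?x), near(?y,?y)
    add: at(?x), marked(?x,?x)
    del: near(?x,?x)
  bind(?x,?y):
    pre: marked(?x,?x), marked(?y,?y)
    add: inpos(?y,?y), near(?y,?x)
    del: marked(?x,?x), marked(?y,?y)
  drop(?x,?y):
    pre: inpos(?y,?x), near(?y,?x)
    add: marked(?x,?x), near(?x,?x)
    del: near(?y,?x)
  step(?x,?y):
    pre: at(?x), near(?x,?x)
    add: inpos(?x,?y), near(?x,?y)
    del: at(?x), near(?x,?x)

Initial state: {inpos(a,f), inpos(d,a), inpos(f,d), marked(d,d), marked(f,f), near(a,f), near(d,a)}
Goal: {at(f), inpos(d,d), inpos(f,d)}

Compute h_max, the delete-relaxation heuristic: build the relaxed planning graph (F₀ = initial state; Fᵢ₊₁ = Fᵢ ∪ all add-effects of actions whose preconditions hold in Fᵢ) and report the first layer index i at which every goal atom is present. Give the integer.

2

F0 = init (7 atoms)
F1 = F0 ∪ {inpos(d,d), inpos(f,f), marked(a,a), near(a,a), near(d,d), near(d,f), near(f,d), near(f,f)}  (15 atoms)
F2 = F1 ∪ {at(a), at(d), at(f), inpos(a,a), near(a,d), near(f,a)}  (21 atoms)
goal ⊆ F2  ⇒  h_max = 2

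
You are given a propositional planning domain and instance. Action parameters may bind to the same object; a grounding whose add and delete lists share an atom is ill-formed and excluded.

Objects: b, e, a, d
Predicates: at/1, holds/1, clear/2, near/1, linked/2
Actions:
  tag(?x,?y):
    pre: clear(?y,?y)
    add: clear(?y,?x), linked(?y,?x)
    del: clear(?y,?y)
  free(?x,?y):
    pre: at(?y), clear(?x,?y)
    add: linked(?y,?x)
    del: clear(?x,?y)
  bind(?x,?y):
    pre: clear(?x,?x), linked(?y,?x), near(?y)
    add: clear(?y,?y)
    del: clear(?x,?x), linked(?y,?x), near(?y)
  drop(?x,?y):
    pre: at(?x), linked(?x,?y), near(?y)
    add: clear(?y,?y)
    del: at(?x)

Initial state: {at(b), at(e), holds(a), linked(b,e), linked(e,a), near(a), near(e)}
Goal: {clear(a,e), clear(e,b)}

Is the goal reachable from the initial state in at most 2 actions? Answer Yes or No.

1. drop(b,e)  →  {at(e), clear(e,e), holds(a), linked(b,e), linked(e,a), near(a), near(e)}
2. tag(b,e)  →  {at(e), clear(e,b), holds(a), linked(b,e), linked(e,a), linked(e,b), near(a), near(e)}
3. drop(e,a)  →  {clear(a,a), clear(e,b), holds(a), linked(b,e), linked(e,a), linked(e,b), near(a), near(e)}
4. tag(e,a)  →  {clear(a,e), clear(e,b), holds(a), linked(a,e), linked(b,e), linked(e,a), linked(e,b), near(a), near(e)}
optimal plan length = 4; 4 > 2

No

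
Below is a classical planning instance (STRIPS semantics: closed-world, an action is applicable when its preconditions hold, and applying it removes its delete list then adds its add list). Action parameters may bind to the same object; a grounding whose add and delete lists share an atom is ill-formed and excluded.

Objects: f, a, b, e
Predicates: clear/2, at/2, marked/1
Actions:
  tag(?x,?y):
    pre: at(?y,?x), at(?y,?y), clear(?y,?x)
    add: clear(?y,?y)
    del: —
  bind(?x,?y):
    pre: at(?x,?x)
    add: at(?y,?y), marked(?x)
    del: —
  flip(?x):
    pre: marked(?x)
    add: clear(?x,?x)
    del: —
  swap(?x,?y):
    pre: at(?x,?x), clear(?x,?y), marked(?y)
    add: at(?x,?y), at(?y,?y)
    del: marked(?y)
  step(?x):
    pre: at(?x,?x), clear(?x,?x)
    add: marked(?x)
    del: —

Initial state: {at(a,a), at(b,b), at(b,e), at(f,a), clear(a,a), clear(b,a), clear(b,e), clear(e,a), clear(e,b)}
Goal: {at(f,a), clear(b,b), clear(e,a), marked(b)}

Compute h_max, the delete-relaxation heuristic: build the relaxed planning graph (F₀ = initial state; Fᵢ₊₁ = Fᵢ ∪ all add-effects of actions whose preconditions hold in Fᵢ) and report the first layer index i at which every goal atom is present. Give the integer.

F0 = init (9 atoms)
F1 = F0 ∪ {at(e,e), at(f,f), clear(b,b), marked(a), marked(b)}  (14 atoms)
goal ⊆ F1  ⇒  h_max = 1

1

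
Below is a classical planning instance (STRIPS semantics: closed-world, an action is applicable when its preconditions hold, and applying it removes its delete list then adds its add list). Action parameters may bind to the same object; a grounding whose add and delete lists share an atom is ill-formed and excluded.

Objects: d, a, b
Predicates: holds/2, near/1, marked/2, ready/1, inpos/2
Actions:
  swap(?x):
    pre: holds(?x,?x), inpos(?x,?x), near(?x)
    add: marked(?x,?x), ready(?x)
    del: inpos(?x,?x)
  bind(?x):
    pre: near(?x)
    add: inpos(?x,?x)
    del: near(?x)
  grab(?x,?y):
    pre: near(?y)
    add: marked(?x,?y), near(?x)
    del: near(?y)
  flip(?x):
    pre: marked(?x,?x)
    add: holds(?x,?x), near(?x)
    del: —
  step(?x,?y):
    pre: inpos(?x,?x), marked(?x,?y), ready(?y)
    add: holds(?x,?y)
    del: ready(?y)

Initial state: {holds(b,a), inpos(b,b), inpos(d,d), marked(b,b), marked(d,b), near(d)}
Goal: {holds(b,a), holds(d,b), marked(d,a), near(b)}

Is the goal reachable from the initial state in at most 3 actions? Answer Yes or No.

1. grab(a,d)  →  {holds(b,a), inpos(b,b), inpos(d,d), marked(a,d), marked(b,b), marked(d,b), near(a)}
2. grab(d,a)  →  {holds(b,a), inpos(b,b), inpos(d,d), marked(a,d), marked(b,b), marked(d,a), marked(d,b), near(d)}
3. flip(b)  →  {holds(b,a), holds(b,b), inpos(b,b), inpos(d,d), marked(a,d), marked(b,b), marked(d,a), marked(d,b), near(b), near(d)}
4. swap(b)  →  {holds(b,a), holds(b,b), inpos(d,d), marked(a,d), marked(b,b), marked(d,a), marked(d,b), near(b), near(d), ready(b)}
5. step(d,b)  →  {holds(b,a), holds(b,b), holds(d,b), inpos(d,d), marked(a,d), marked(b,b), marked(d,a), marked(d,b), near(b), near(d)}
optimal plan length = 5; 5 > 3

No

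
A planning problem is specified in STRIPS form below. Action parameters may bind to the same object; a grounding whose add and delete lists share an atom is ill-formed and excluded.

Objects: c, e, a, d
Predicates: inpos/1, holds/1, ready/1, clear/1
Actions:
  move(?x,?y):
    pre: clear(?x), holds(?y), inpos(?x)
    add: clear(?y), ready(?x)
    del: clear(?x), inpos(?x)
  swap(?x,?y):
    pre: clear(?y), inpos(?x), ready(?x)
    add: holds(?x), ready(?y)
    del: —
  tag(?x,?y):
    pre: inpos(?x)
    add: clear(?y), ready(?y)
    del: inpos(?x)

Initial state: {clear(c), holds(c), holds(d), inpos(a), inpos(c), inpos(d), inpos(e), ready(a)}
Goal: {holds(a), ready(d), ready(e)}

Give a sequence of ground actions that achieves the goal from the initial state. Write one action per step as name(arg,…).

move(c,d); swap(a,d); tag(e,e)

1. move(c,d)  →  {clear(d), holds(c), holds(d), inpos(a), inpos(d), inpos(e), ready(a), ready(c)}
2. swap(a,d)  →  {clear(d), holds(a), holds(c), holds(d), inpos(a), inpos(d), inpos(e), ready(a), ready(c), ready(d)}
3. tag(e,e)  →  {clear(d), clear(e), holds(a), holds(c), holds(d), inpos(a), inpos(d), ready(a), ready(c), ready(d), ready(e)}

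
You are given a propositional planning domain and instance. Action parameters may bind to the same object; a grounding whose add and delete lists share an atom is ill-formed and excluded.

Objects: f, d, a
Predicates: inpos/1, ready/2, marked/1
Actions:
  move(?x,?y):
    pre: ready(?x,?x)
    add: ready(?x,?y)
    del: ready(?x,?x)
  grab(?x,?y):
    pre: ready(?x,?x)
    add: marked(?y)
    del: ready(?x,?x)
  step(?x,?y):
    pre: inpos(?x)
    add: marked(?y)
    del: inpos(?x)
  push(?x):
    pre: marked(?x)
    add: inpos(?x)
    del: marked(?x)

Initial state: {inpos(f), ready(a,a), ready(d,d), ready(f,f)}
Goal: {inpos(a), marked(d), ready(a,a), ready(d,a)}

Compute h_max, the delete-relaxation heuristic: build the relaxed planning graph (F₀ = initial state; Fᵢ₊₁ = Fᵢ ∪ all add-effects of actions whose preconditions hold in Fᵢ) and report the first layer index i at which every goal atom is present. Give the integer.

2

F0 = init (4 atoms)
F1 = F0 ∪ {marked(a), marked(d), marked(f), ready(a,d), ready(a,f), ready(d,a), ready(d,f), ready(f,a), ready(f,d)}  (13 atoms)
F2 = F1 ∪ {inpos(a), inpos(d)}  (15 atoms)
goal ⊆ F2  ⇒  h_max = 2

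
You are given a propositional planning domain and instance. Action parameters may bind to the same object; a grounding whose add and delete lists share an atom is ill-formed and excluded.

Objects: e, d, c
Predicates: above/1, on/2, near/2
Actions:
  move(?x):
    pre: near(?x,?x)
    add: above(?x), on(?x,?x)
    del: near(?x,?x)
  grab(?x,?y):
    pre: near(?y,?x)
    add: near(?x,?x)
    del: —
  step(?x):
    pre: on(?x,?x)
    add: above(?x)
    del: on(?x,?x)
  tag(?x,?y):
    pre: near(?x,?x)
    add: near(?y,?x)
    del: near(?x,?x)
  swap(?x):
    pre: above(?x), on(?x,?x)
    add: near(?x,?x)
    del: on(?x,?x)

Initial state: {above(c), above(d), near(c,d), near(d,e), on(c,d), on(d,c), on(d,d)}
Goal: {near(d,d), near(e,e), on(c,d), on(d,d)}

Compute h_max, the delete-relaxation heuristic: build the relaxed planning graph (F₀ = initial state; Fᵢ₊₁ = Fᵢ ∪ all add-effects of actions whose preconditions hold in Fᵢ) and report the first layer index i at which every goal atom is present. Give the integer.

F0 = init (7 atoms)
F1 = F0 ∪ {near(d,d), near(e,e)}  (9 atoms)
goal ⊆ F1  ⇒  h_max = 1

1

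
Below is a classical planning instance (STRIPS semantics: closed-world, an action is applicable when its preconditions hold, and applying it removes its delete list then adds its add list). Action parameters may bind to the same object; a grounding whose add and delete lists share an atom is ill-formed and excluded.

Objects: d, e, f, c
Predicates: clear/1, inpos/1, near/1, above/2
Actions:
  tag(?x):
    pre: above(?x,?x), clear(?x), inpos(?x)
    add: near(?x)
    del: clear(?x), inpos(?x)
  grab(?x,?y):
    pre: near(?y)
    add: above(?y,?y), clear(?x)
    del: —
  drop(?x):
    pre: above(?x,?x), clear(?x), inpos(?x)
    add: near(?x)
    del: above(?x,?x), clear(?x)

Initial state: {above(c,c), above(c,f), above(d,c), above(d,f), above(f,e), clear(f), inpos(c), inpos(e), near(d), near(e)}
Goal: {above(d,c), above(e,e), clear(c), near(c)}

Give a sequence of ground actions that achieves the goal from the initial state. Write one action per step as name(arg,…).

1. grab(c,d)  →  {above(c,c), above(c,f), above(d,c), above(d,d), above(d,f), above(f,e), clear(c), clear(f), inpos(c), inpos(e), near(d), near(e)}
2. tag(c)  →  {above(c,c), above(c,f), above(d,c), above(d,d), above(d,f), above(f,e), clear(f), inpos(e), near(c), near(d), near(e)}
3. grab(c,e)  →  {above(c,c), above(c,f), above(d,c), above(d,d), above(d,f), above(e,e), above(f,e), clear(c), clear(f), inpos(e), near(c), near(d), near(e)}

grab(c,d); tag(c); grab(c,e)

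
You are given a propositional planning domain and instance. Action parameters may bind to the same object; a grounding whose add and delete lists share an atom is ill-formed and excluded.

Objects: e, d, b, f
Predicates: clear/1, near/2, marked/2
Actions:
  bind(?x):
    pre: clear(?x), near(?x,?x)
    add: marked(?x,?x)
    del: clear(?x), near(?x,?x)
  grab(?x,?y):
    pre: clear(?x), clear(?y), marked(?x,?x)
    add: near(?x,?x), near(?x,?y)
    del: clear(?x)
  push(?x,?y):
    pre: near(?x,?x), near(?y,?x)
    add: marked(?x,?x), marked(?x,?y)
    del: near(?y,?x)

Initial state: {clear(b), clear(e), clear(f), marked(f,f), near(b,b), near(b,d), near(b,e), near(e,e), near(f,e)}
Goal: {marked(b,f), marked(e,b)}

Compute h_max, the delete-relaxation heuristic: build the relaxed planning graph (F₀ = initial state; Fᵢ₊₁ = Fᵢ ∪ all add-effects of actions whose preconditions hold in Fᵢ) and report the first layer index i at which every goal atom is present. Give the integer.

F0 = init (9 atoms)
F1 = F0 ∪ {marked(b,b), marked(e,b), marked(e,e), marked(e,f), near(f,b), near(f,f)}  (15 atoms)
F2 = F1 ∪ {marked(b,f), near(b,f), near(e,b), near(e,f)}  (19 atoms)
goal ⊆ F2  ⇒  h_max = 2

2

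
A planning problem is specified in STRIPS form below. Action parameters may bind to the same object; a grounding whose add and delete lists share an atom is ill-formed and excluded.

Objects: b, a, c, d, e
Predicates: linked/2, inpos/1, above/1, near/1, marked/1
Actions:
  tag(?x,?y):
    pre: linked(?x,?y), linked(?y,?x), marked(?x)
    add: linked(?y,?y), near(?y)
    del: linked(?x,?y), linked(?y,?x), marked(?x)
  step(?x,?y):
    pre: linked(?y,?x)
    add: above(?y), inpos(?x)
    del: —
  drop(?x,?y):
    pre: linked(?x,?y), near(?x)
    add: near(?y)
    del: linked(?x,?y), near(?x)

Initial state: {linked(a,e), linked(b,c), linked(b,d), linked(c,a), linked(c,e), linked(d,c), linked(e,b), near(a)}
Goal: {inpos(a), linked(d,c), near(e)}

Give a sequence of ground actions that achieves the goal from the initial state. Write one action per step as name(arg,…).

step(a,c); drop(a,e)

1. step(a,c)  →  {above(c), inpos(a), linked(a,e), linked(b,c), linked(b,d), linked(c,a), linked(c,e), linked(d,c), linked(e,b), near(a)}
2. drop(a,e)  →  {above(c), inpos(a), linked(b,c), linked(b,d), linked(c,a), linked(c,e), linked(d,c), linked(e,b), near(e)}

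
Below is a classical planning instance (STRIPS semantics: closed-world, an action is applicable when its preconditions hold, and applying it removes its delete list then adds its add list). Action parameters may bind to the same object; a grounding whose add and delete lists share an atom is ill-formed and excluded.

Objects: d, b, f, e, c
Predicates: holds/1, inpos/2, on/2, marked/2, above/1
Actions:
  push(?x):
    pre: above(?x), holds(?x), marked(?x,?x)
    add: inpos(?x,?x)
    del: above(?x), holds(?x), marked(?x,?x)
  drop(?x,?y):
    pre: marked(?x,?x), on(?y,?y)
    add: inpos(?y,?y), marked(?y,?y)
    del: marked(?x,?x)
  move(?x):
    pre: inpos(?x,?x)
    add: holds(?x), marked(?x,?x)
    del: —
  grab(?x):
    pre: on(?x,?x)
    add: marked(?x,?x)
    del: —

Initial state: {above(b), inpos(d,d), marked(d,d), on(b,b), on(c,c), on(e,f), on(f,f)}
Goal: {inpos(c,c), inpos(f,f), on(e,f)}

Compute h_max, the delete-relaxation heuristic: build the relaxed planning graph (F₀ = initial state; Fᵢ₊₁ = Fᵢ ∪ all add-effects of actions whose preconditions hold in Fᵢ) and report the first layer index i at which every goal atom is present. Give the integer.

F0 = init (7 atoms)
F1 = F0 ∪ {holds(d), inpos(b,b), inpos(c,c), inpos(f,f), marked(b,b), marked(c,c), marked(f,f)}  (14 atoms)
goal ⊆ F1  ⇒  h_max = 1

1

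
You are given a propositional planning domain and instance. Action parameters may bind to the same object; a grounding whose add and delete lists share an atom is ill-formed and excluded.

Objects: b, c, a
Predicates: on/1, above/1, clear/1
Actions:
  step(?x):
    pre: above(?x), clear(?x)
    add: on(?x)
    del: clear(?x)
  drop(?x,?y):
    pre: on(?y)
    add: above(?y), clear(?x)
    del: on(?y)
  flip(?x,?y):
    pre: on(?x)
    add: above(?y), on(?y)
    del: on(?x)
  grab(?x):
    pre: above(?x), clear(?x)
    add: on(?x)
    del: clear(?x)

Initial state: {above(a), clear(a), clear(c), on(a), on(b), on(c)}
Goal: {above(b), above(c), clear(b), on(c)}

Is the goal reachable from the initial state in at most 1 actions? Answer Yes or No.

1. drop(b,b)  →  {above(a), above(b), clear(a), clear(b), clear(c), on(a), on(c)}
2. flip(a,c)  →  {above(a), above(b), above(c), clear(a), clear(b), clear(c), on(c)}
optimal plan length = 2; 2 > 1

No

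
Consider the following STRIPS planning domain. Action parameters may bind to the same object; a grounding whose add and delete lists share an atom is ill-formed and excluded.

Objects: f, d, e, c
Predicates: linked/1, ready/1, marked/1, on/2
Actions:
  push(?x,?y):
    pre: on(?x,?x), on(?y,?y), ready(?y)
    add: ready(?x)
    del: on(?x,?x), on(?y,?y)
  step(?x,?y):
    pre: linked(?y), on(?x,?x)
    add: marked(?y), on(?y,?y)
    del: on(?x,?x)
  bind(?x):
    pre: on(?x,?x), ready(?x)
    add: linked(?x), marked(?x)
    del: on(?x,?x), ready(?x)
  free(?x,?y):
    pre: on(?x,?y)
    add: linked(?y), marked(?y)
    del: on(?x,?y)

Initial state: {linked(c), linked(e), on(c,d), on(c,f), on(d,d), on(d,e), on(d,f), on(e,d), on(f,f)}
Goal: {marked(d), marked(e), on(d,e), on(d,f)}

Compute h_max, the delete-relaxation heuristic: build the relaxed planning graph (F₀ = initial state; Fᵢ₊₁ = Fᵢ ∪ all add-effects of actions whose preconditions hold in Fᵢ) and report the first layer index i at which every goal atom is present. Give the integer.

1

F0 = init (9 atoms)
F1 = F0 ∪ {linked(d), linked(f), marked(c), marked(d), marked(e), marked(f), on(c,c), on(e,e)}  (17 atoms)
goal ⊆ F1  ⇒  h_max = 1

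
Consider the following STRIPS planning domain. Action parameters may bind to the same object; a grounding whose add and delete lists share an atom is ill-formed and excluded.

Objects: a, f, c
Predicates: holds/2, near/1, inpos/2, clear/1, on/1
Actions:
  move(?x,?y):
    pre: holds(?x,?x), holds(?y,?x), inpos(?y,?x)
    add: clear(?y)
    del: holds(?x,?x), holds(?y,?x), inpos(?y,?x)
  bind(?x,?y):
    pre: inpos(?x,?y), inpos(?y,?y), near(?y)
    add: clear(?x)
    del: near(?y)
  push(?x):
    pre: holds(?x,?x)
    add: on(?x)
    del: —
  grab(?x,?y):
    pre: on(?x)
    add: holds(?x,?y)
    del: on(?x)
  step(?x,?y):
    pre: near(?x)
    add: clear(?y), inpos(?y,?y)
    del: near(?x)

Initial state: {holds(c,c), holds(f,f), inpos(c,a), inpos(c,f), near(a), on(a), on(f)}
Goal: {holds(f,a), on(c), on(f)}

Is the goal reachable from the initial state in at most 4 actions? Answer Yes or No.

1. push(c)  →  {holds(c,c), holds(f,f), inpos(c,a), inpos(c,f), near(a), on(a), on(c), on(f)}
2. grab(f,a)  →  {holds(c,c), holds(f,a), holds(f,f), inpos(c,a), inpos(c,f), near(a), on(a), on(c)}
3. push(f)  →  {holds(c,c), holds(f,a), holds(f,f), inpos(c,a), inpos(c,f), near(a), on(a), on(c), on(f)}
optimal plan length = 3; 3 ≤ 4

Yes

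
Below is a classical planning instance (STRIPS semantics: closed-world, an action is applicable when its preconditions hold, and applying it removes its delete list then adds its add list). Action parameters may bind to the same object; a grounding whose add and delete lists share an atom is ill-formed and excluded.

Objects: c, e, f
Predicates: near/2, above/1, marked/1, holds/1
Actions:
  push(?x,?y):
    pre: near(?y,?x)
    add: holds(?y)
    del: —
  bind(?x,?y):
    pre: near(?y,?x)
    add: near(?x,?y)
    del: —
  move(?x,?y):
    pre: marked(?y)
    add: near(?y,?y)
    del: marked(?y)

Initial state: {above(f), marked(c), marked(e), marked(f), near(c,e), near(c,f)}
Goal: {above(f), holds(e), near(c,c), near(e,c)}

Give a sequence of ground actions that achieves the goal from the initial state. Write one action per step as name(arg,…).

1. bind(e,c)  →  {above(f), marked(c), marked(e), marked(f), near(c,e), near(c,f), near(e,c)}
2. push(c,e)  →  {above(f), holds(e), marked(c), marked(e), marked(f), near(c,e), near(c,f), near(e,c)}
3. move(c,c)  →  {above(f), holds(e), marked(e), marked(f), near(c,c), near(c,e), near(c,f), near(e,c)}

bind(e,c); push(c,e); move(c,c)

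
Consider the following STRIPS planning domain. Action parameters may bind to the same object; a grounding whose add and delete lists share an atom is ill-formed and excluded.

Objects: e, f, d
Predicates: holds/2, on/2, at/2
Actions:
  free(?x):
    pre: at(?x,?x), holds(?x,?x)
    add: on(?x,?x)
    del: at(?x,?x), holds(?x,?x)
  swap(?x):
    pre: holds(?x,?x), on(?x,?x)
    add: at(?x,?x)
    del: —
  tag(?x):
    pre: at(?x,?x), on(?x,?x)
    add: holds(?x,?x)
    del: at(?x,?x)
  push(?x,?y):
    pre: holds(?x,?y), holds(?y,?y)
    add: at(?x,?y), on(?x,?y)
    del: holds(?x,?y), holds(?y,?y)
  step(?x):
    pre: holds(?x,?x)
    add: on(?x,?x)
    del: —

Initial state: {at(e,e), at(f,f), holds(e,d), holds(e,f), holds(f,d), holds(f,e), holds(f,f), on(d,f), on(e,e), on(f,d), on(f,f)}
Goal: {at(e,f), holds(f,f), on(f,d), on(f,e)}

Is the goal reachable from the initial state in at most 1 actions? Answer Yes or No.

No

1. tag(e)  →  {at(f,f), holds(e,d), holds(e,e), holds(e,f), holds(f,d), holds(f,e), holds(f,f), on(d,f), on(e,e), on(f,d), on(f,f)}
2. push(e,f)  →  {at(e,f), at(f,f), holds(e,d), holds(e,e), holds(f,d), holds(f,e), on(d,f), on(e,e), on(e,f), on(f,d), on(f,f)}
3. tag(f)  →  {at(e,f), holds(e,d), holds(e,e), holds(f,d), holds(f,e), holds(f,f), on(d,f), on(e,e), on(e,f), on(f,d), on(f,f)}
4. push(f,e)  →  {at(e,f), at(f,e), holds(e,d), holds(f,d), holds(f,f), on(d,f), on(e,e), on(e,f), on(f,d), on(f,e), on(f,f)}
optimal plan length = 4; 4 > 1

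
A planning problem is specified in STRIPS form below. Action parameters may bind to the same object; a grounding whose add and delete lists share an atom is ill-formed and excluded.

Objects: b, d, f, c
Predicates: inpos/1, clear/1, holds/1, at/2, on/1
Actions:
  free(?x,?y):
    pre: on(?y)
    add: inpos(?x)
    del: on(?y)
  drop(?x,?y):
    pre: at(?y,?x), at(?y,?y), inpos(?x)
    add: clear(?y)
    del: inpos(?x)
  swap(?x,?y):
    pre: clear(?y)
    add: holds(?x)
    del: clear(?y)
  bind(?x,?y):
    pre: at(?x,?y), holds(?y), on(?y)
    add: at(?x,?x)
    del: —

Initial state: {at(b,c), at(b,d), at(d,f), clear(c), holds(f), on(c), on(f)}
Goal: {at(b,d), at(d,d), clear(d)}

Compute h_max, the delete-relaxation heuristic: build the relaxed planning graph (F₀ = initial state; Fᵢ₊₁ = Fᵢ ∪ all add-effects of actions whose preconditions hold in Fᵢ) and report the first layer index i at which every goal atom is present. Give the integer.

F0 = init (7 atoms)
F1 = F0 ∪ {at(d,d), holds(b), holds(c), holds(d), inpos(b), inpos(c), inpos(d), inpos(f)}  (15 atoms)
F2 = F1 ∪ {at(b,b), clear(d)}  (17 atoms)
goal ⊆ F2  ⇒  h_max = 2

2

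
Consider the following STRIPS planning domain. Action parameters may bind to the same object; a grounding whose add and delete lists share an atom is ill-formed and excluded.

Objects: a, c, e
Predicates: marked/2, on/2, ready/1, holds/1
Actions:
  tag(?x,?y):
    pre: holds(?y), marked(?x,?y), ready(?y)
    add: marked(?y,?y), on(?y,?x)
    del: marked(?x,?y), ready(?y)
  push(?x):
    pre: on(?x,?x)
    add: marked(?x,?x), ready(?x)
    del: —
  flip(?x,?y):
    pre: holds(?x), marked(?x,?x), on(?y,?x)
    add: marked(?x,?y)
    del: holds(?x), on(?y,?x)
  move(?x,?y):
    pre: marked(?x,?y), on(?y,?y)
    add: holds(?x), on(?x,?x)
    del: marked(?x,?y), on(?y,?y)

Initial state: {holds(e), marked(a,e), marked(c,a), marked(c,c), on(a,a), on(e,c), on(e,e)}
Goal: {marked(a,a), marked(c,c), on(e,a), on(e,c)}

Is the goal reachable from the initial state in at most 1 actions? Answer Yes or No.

No

1. push(a)  →  {holds(e), marked(a,a), marked(a,e), marked(c,a), marked(c,c), on(a,a), on(e,c), on(e,e), ready(a)}
2. push(e)  →  {holds(e), marked(a,a), marked(a,e), marked(c,a), marked(c,c), marked(e,e), on(a,a), on(e,c), on(e,e), ready(a), ready(e)}
3. tag(a,e)  →  {holds(e), marked(a,a), marked(c,a), marked(c,c), marked(e,e), on(a,a), on(e,a), on(e,c), on(e,e), ready(a)}
optimal plan length = 3; 3 > 1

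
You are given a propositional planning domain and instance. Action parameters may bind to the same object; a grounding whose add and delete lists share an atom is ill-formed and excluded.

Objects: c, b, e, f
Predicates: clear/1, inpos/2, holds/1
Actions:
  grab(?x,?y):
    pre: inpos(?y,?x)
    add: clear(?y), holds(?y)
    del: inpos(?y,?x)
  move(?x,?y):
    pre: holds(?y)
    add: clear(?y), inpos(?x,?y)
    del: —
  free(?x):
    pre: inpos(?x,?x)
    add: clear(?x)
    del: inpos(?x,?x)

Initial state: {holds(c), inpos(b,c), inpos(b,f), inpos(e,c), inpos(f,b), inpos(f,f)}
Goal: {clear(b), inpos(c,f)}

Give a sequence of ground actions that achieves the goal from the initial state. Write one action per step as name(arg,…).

grab(c,b); grab(b,f); move(c,f)

1. grab(c,b)  →  {clear(b), holds(b), holds(c), inpos(b,f), inpos(e,c), inpos(f,b), inpos(f,f)}
2. grab(b,f)  →  {clear(b), clear(f), holds(b), holds(c), holds(f), inpos(b,f), inpos(e,c), inpos(f,f)}
3. move(c,f)  →  {clear(b), clear(f), holds(b), holds(c), holds(f), inpos(b,f), inpos(c,f), inpos(e,c), inpos(f,f)}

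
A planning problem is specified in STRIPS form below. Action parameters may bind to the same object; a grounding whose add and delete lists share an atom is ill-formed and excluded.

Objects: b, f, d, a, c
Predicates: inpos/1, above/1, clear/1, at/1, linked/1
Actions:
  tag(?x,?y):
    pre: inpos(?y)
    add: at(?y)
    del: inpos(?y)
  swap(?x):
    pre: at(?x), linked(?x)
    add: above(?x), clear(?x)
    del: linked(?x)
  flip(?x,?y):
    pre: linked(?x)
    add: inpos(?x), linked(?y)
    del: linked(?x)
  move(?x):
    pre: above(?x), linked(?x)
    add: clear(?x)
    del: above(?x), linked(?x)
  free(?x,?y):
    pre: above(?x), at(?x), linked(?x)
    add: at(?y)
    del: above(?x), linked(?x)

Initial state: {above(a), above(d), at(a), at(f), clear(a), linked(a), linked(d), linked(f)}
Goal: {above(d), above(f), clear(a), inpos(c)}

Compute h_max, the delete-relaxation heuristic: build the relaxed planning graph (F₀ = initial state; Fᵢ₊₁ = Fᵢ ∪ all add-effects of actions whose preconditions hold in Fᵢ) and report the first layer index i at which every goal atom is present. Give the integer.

2

F0 = init (8 atoms)
F1 = F0 ∪ {above(f), at(b), at(c), at(d), clear(d), clear(f), inpos(a), inpos(d), inpos(f), linked(b), linked(c)}  (19 atoms)
F2 = F1 ∪ {above(b), above(c), clear(b), clear(c), inpos(b), inpos(c)}  (25 atoms)
goal ⊆ F2  ⇒  h_max = 2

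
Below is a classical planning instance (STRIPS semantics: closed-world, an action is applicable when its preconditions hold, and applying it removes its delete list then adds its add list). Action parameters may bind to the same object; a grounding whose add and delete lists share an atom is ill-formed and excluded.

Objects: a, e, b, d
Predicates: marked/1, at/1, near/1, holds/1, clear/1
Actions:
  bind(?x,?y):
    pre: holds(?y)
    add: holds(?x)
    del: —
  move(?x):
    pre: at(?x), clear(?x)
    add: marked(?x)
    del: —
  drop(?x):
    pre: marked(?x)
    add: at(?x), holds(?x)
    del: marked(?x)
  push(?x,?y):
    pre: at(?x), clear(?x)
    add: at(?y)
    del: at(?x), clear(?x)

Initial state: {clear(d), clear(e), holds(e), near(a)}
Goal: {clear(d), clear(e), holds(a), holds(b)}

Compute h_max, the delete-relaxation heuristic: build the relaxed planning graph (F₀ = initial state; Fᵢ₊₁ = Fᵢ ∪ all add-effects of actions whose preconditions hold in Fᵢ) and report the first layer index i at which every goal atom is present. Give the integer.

F0 = init (4 atoms)
F1 = F0 ∪ {holds(a), holds(b), holds(d)}  (7 atoms)
goal ⊆ F1  ⇒  h_max = 1

1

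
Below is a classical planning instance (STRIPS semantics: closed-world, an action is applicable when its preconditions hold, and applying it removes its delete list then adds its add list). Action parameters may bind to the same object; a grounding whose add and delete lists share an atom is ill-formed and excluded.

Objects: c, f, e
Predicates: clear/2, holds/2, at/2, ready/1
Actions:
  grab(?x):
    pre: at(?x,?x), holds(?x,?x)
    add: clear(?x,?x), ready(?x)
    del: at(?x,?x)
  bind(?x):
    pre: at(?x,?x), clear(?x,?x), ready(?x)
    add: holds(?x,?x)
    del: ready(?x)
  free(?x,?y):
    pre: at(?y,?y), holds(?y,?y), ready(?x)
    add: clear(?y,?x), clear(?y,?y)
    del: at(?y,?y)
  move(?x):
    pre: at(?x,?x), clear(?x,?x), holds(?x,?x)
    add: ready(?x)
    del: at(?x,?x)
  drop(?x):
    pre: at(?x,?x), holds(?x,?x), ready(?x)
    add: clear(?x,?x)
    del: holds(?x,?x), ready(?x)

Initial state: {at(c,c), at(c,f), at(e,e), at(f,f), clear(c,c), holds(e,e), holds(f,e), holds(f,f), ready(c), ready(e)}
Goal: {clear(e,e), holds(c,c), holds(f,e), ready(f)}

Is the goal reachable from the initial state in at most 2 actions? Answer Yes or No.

No

1. grab(f)  →  {at(c,c), at(c,f), at(e,e), clear(c,c), clear(f,f), holds(e,e), holds(f,e), holds(f,f), ready(c), ready(e), ready(f)}
2. grab(e)  →  {at(c,c), at(c,f), clear(c,c), clear(e,e), clear(f,f), holds(e,e), holds(f,e), holds(f,f), ready(c), ready(e), ready(f)}
3. bind(c)  →  {at(c,c), at(c,f), clear(c,c), clear(e,e), clear(f,f), holds(c,c), holds(e,e), holds(f,e), holds(f,f), ready(e), ready(f)}
optimal plan length = 3; 3 > 2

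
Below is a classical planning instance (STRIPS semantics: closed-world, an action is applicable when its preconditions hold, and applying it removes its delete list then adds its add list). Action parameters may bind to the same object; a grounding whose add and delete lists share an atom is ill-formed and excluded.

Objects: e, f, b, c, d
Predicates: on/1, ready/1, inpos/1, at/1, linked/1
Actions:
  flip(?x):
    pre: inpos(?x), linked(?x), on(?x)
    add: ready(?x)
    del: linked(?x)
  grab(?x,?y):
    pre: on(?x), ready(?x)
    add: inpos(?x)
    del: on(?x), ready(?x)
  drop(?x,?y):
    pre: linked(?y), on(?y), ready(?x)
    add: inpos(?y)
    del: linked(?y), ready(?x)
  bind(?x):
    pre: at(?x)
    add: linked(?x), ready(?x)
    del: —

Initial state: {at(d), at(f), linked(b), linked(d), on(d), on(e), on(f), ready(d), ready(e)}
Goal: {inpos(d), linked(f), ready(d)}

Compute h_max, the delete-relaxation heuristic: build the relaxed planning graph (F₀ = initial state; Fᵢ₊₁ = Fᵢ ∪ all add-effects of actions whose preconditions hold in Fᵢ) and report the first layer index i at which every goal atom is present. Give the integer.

1

F0 = init (9 atoms)
F1 = F0 ∪ {inpos(d), inpos(e), linked(f), ready(f)}  (13 atoms)
goal ⊆ F1  ⇒  h_max = 1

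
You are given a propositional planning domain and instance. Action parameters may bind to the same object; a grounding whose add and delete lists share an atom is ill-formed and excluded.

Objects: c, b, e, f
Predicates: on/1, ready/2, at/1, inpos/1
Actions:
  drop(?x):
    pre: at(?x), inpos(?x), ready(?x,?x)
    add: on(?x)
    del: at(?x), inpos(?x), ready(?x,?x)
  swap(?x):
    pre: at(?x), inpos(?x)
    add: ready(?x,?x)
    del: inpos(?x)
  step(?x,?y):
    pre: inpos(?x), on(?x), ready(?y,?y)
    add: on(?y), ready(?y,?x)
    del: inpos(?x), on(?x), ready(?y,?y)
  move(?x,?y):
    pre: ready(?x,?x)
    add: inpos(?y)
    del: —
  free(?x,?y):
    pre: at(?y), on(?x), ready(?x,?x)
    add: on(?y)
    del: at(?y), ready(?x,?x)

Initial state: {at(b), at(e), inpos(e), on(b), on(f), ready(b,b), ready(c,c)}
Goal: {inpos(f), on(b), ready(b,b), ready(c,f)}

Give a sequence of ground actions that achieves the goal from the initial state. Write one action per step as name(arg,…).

1. move(c,f)  →  {at(b), at(e), inpos(e), inpos(f), on(b), on(f), ready(b,b), ready(c,c)}
2. step(f,c)  →  {at(b), at(e), inpos(e), on(b), on(c), ready(b,b), ready(c,f)}
3. move(b,f)  →  {at(b), at(e), inpos(e), inpos(f), on(b), on(c), ready(b,b), ready(c,f)}

move(c,f); step(f,c); move(b,f)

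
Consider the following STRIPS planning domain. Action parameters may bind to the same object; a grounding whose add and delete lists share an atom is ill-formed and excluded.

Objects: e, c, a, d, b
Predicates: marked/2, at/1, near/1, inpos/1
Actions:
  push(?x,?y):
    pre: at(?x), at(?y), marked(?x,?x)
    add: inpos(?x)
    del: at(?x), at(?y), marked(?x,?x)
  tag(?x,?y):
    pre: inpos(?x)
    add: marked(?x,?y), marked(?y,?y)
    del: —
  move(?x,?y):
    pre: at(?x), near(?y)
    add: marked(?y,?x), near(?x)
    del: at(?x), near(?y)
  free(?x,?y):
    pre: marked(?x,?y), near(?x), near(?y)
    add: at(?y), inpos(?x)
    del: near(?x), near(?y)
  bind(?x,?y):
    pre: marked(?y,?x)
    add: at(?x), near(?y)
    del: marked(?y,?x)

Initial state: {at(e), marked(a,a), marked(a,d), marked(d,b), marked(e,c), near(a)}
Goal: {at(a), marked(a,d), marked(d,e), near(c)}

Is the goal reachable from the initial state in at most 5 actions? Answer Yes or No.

1. free(a,a)  →  {at(a), at(e), inpos(a), marked(a,a), marked(a,d), marked(d,b), marked(e,c)}
2. tag(a,c)  →  {at(a), at(e), inpos(a), marked(a,a), marked(a,c), marked(a,d), marked(c,c), marked(d,b), marked(e,c)}
3. bind(c,c)  →  {at(a), at(c), at(e), inpos(a), marked(a,a), marked(a,c), marked(a,d), marked(d,b), marked(e,c), near(c)}
4. bind(b,d)  →  {at(a), at(b), at(c), at(e), inpos(a), marked(a,a), marked(a,c), marked(a,d), marked(e,c), near(c), near(d)}
5. move(e,d)  →  {at(a), at(b), at(c), inpos(a), marked(a,a), marked(a,c), marked(a,d), marked(d,e), marked(e,c), near(c), near(e)}
optimal plan length = 5; 5 ≤ 5

Yes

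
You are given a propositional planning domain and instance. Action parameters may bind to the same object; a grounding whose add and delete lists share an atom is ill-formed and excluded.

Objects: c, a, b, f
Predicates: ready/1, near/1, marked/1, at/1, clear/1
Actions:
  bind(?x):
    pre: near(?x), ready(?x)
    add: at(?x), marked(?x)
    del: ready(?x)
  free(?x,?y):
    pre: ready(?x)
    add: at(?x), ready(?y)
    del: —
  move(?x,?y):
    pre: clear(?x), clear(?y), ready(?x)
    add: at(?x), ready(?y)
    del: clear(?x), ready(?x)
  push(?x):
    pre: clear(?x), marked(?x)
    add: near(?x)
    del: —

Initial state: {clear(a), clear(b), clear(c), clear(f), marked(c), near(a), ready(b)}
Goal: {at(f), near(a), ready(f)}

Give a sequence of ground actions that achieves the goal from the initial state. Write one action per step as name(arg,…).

free(b,f); free(f,c)

1. free(b,f)  →  {at(b), clear(a), clear(b), clear(c), clear(f), marked(c), near(a), ready(b), ready(f)}
2. free(f,c)  →  {at(b), at(f), clear(a), clear(b), clear(c), clear(f), marked(c), near(a), ready(b), ready(c), ready(f)}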